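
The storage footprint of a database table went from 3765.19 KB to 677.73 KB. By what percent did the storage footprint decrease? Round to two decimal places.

Change: 677.73 − 3765.19 = -3087.46.
Relative to the original: -3087.46 ÷ 3765.19 ≈ -82.00%.
So the storage footprint decreased by 82.00%.

82.00%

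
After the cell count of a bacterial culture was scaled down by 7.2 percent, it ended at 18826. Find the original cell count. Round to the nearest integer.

The overall multiplier applied was 0.928.
So the original cell count was 18826 ÷ 0.928 ≈ 20287.

20287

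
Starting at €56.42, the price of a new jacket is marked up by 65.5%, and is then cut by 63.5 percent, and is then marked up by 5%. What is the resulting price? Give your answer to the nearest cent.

€35.79

Each change multiplies by a factor: 1.655 × 0.365 × 1.05 = 0.63427875.
€56.42 × 0.63427875 = €35.786007075 ≈ €35.79.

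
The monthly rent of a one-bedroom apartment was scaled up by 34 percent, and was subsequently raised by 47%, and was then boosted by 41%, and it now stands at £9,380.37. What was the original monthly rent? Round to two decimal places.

£3,377.37

Undoing the 41% increase: £9,380.37 ÷ 1.41 ≈ £6652.744681.
Undoing the 47% increase: £6652.744681 ÷ 1.47 ≈ £4525.676654.
Undoing the 34% increase: £4525.676654 ÷ 1.34 ≈ £3,377.37.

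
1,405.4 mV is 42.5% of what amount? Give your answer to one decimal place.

3,306.8 mV

1,405.4 mV ÷ 0.425 ≈ 3,306.8 mV.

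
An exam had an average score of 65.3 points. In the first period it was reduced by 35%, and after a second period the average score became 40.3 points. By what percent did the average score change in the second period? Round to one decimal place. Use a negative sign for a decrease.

-5.1%

After the first period: 65.3 × 0.65 = 42.445.
Second-period multiplier: 40.3 ÷ 42.445 ≈ 0.94946.
That is a change of -5.1%.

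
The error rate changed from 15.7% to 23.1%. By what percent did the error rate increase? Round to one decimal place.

The change is 23.1 − 15.7 = 7.4 percentage points.
Relative to the original 15.7%, that is 7.4 ÷ 15.7 ≈ 47.1%.
So the error rate rose by 47.1%.

47.1%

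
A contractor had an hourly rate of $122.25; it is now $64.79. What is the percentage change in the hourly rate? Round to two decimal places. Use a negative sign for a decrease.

Change: $64.79 − $122.25 = -$57.46.
Relative to the original: -$57.46 ÷ $122.25 ≈ -47.00%.

-47.00%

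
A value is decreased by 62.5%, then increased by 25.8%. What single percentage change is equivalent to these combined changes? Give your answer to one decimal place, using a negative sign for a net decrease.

A 62.5% decrease multiplies by 0.375.
Then a 25.8% increase: 0.375 × 1.258 = 0.47175.
Overall factor 0.47175, i.e. -52.8%.

-52.8%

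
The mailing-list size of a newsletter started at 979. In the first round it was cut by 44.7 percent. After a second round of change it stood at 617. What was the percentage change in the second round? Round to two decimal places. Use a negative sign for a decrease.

After the first round: 979 × 0.553 = 541.387.
Second-round multiplier: 617 ÷ 541.387 ≈ 1.139665.
That is a change of 13.97%.

13.97%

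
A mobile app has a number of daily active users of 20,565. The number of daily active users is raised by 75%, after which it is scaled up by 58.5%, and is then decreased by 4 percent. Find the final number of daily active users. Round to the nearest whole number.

54,760

Each change multiplies by a factor: 1.75 × 1.585 × 0.96 = 2.6628.
20,565 × 2.6628 = 54760.482 ≈ 54,760.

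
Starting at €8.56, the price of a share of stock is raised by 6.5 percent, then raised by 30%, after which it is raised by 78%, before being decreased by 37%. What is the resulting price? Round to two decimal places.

€13.29

Each change multiplies by a factor: 1.065 × 1.3 × 1.78 × 0.63 = 1.5525783.
€8.56 × 1.5525783 = €13.290070248 ≈ €13.29.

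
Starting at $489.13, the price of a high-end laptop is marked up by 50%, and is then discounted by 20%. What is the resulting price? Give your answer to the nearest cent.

$586.96

50% increase: $489.13 × 1.5 = $733.695.
Apply the 20% decrease: $733.695 × 0.8 = $586.956 ≈ $586.96.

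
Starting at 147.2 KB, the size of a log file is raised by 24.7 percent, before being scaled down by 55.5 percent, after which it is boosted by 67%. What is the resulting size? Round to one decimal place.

136.4 KB

Each change multiplies by a factor: 1.247 × 0.445 × 1.67 = 0.92670805.
147.2 × 0.92670805 = 136.41142496 ≈ 136.4.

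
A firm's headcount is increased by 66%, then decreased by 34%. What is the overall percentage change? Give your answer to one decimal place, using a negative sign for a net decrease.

9.6%

The combined multiplier is 1.66 × 0.66 = 1.0956.
That corresponds to an increase of 9.6%.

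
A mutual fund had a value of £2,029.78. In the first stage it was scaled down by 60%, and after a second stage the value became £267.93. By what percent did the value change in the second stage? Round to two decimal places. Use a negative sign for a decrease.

After the first stage: £2,029.78 × 0.4 = £811.912.
Second-stage multiplier: £267.93 ÷ £811.912 ≈ 0.329999.
That is a change of -67.00%.

-67.00%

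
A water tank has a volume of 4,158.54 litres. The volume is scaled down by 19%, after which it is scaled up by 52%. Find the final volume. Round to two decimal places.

5,119.99 litres

Apply the 19% decrease: 4,158.54 × 0.81 = 3368.4174.
52% increase: 3368.4174 × 1.52 = 5119.994448 ≈ 5,119.99.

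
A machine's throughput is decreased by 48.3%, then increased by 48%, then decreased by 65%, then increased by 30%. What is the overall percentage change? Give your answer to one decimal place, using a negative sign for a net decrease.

A 48.3% decrease multiplies by 0.517.
Then a 48% increase: 0.517 × 1.48 = 0.76516.
Then a 65% decrease: 0.76516 × 0.35 = 0.267806.
Then a 30% increase: 0.267806 × 1.3 = 0.3481478.
Overall factor 0.3481478, i.e. -65.2%.

-65.2%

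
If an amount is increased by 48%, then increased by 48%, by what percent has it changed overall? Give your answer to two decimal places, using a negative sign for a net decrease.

119.04%

A 48% increase multiplies by 1.48.
Then a 48% increase: 1.48 × 1.48 = 2.1904.
Overall factor 2.1904, i.e. 119.04%.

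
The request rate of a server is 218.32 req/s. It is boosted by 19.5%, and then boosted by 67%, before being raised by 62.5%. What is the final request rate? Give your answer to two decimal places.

708.00 req/s

Apply the 19.5% increase: 218.32 × 1.195 = 260.8924.
After the 67% increase: 260.8924 × 1.67 = 435.690308.
62.5% increase: 435.690308 × 1.625 = 707.9967505 ≈ 708.00.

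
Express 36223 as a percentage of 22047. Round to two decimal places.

36223 ÷ 22047 ≈ 164.30%.

164.30%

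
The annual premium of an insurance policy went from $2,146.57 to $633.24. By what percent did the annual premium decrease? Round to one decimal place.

Change: $633.24 − $2,146.57 = -$1,513.33.
Relative to the original: -$1,513.33 ÷ $2,146.57 ≈ -70.5%.
So the annual premium decreased by 70.5%.

70.5%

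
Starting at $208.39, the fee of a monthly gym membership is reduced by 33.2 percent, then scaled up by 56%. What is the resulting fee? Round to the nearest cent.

Each change multiplies by a factor: 0.668 × 1.56 = 1.04208.
$208.39 × 1.04208 = $217.1590512 ≈ $217.16.

$217.16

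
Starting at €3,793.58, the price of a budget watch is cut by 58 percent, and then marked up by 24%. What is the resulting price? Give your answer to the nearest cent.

€1,975.70

Each change multiplies by a factor: 0.42 × 1.24 = 0.5208.
€3,793.58 × 0.5208 = €1975.696464 ≈ €1,975.70.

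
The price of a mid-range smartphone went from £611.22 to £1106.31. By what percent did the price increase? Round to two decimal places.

Change: £1106.31 − £611.22 = £495.09.
Relative to the original: £495.09 ÷ £611.22 ≈ 81.00%.
So the price increased by 81.00%.

81.00%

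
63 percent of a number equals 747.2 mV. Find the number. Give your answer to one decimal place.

747.2 mV ÷ 0.63 ≈ 1,186.0 mV.

1,186.0 mV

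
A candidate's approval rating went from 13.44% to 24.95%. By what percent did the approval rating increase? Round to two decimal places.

The change is 24.95 − 13.44 = 11.51 percentage points.
Relative to the original 13.44%, that is 11.51 ÷ 13.44 ≈ 85.64%.
So the approval rating rose by 85.64%.

85.64%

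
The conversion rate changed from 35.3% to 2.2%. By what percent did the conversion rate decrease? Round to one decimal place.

The change is 2.2 − 35.3 = -33.1 percentage points.
Relative to the original 35.3%, that is -33.1 ÷ 35.3 ≈ -93.8%.
So the conversion rate fell by 93.8%.

93.8%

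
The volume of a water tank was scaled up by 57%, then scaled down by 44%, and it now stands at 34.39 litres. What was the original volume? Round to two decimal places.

The overall multiplier applied was 1.57 × 0.56 = 0.8792.
So the original volume was 34.39 ÷ 0.8792 ≈ 39.12 litres.

39.12 litres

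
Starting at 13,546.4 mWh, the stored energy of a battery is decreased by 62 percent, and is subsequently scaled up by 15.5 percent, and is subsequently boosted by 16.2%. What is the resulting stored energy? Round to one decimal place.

Each change multiplies by a factor: 0.38 × 1.155 × 1.162 = 0.5100018.
13,546.4 × 0.5100018 = 6908.68838352 ≈ 6,908.7.

6,908.7 mWh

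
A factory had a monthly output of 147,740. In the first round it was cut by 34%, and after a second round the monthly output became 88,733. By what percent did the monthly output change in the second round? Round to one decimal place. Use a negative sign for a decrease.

-9.0%

After the first round: 147,740 × 0.66 = 97508.4.
Second-round multiplier: 88,733 ÷ 97508.4 ≈ 0.91.
That is a change of -9.0%.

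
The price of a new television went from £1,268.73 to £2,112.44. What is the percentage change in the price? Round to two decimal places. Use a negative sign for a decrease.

66.50%

Change: £2,112.44 − £1,268.73 = £843.71.
Relative to the original: £843.71 ÷ £1,268.73 ≈ 66.50%.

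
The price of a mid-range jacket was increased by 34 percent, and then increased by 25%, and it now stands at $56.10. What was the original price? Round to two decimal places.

$33.49

The overall multiplier applied was 1.34 × 1.25 = 1.675.
So the original price was $56.10 ÷ 1.675 ≈ $33.49.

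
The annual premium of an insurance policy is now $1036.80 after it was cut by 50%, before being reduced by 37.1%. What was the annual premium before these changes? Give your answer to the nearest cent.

$3296.66

The overall multiplier applied was 0.5 × 0.629 = 0.3145.
So the original annual premium was $1036.80 ÷ 0.3145 ≈ $3296.66.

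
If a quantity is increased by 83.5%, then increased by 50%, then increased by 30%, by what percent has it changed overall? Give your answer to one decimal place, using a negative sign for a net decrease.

257.8%

An 83.5% increase multiplies by 1.835.
Then a 50% increase: 1.835 × 1.5 = 2.7525.
Then a 30% increase: 2.7525 × 1.3 = 3.57825.
Overall factor 3.57825, i.e. 257.8%.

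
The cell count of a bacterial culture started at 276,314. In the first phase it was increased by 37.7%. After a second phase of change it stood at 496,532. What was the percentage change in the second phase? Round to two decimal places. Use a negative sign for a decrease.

After the first phase: 276,314 × 1.377 = 380484.378.
Second-phase multiplier: 496,532 ÷ 380484.378 ≈ 1.305.
That is a change of 30.50%.

30.50%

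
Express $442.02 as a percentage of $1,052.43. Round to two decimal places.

42.00%

$442.02 ÷ $1,052.43 ≈ 42.00%.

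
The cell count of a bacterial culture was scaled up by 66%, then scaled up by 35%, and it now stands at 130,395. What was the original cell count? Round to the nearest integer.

Undoing the 35% increase: 130,395 ÷ 1.35 ≈ 96588.888889.
Undoing the 66% increase: 96588.888889 ÷ 1.66 ≈ 58,186.

58,186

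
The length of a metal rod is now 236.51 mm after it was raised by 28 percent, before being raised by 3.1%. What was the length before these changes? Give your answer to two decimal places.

Undoing the 3.1% increase: 236.51 ÷ 1.031 ≈ 229.398642.
Undoing the 28% increase: 229.398642 ÷ 1.28 ≈ 179.22 mm.

179.22 mm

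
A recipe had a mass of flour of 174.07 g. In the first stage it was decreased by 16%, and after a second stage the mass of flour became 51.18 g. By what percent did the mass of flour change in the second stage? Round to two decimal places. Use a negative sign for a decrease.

After the first stage: 174.07 × 0.84 = 146.2188.
Second-stage multiplier: 51.18 ÷ 146.2188 ≈ 0.350023.
That is a change of -65.00%.

-65.00%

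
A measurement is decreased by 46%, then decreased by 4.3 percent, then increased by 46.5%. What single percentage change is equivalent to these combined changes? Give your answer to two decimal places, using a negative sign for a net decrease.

A 46% decrease multiplies by 0.54.
Then a 4.3% decrease: 0.54 × 0.957 = 0.51678.
Then a 46.5% increase: 0.51678 × 1.465 = 0.7570827.
Overall factor 0.7570827, i.e. -24.29%.

-24.29%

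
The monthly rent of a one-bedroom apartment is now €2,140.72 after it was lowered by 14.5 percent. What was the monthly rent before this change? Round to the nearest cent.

€2,503.77

The overall multiplier applied was 0.855.
So the original monthly rent was €2,140.72 ÷ 0.855 ≈ €2,503.77.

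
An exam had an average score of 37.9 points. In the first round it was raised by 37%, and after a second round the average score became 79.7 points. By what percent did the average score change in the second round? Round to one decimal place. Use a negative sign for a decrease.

After the first round: 37.9 × 1.37 = 51.923.
Second-round multiplier: 79.7 ÷ 51.923 ≈ 1.53497.
That is a change of 53.5%.

53.5%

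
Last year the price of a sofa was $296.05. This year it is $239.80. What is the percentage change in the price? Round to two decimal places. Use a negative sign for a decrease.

Change: $239.80 − $296.05 = -$56.25.
Relative to the original: -$56.25 ÷ $296.05 ≈ -19.00%.

-19.00%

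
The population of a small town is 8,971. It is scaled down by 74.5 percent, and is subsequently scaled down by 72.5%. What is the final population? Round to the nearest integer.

After the 74.5% decrease: 8,971 × 0.255 = 2287.605.
72.5% decrease: 2287.605 × 0.275 = 629.091375 ≈ 629.

629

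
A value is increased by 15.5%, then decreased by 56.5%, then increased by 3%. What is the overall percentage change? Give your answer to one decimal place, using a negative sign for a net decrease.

-48.3%

The combined multiplier is 1.155 × 0.435 × 1.03 = 0.51749775.
That corresponds to a decrease of 48.3%.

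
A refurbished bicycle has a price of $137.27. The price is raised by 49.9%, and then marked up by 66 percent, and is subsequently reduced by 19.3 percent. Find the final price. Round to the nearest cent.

Each change multiplies by a factor: 1.499 × 1.66 × 0.807 = 2.00809038.
$137.27 × 2.00809038 = $275.6505664626 ≈ $275.65.

$275.65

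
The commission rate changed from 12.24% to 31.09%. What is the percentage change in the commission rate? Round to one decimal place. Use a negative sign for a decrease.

The change is 31.09 − 12.24 = 18.85 percentage points.
Relative to the original 12.24%, that is 18.85 ÷ 12.24 ≈ 154.0%.

154.0%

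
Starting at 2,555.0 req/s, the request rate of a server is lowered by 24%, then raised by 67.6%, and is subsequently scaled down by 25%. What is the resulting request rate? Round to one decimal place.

Each change multiplies by a factor: 0.76 × 1.676 × 0.75 = 0.95532.
2,555.0 × 0.95532 = 2440.8426 ≈ 2,440.8.

2,440.8 req/s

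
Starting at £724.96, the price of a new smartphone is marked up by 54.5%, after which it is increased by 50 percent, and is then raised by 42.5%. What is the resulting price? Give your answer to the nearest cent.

£2394.14

Each change multiplies by a factor: 1.545 × 1.5 × 1.425 = 3.3024375.
£724.96 × 3.3024375 = £2394.13509 ≈ £2394.14.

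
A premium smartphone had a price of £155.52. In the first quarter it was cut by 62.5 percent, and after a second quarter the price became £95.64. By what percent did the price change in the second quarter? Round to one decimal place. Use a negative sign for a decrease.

After the first quarter: £155.52 × 0.375 = £58.32.
Second-quarter multiplier: £95.64 ÷ £58.32 ≈ 1.63992.
That is a change of 64.0%.

64.0%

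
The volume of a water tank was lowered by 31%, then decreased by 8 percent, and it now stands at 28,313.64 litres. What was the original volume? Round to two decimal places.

44,602.46 litres

The overall multiplier applied was 0.69 × 0.92 = 0.6348.
So the original volume was 28,313.64 ÷ 0.6348 ≈ 44,602.46 litres.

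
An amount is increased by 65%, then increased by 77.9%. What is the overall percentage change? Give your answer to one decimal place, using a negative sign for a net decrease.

A 65% increase multiplies by 1.65.
Then a 77.9% increase: 1.65 × 1.779 = 2.93535.
Overall factor 2.93535, i.e. 193.5%.

193.5%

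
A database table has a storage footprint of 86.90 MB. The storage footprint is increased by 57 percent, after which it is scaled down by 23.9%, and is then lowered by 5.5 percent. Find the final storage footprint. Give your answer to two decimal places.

Apply the 57% increase: 86.90 × 1.57 = 136.433.
23.9% decrease: 136.433 × 0.761 = 103.825513.
5.5% decrease: 103.825513 × 0.945 = 98.115109785 ≈ 98.12.

98.12 MB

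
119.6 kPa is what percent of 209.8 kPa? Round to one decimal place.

57.0%

119.6 kPa ÷ 209.8 kPa ≈ 57.0%.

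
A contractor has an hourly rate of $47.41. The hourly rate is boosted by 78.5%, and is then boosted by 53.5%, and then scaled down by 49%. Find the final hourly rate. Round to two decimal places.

After the 78.5% increase: $47.41 × 1.785 = $84.62685.
After the 53.5% increase: $84.62685 × 1.535 = $129.90221475.
Apply the 49% decrease: $129.90221475 × 0.51 = $66.2501295225 ≈ $66.25.

$66.25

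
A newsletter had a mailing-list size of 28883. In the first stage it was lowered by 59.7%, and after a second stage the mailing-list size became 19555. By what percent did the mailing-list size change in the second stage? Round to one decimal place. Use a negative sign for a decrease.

68.0%

After the first stage: 28883 × 0.403 = 11639.849.
Second-stage multiplier: 19555 ÷ 11639.849 ≈ 1.68.
That is a change of 68.0%.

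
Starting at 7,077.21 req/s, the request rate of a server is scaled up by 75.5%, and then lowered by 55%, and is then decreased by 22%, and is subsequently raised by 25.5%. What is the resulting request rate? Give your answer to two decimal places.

75.5% increase: 7,077.21 × 1.755 = 12420.50355.
Apply the 55% decrease: 12420.50355 × 0.45 = 5589.2265975.
Apply the 22% decrease: 5589.2265975 × 0.78 = 4359.59674605.
After the 25.5% increase: 4359.59674605 × 1.255 = 5471.29391629275 ≈ 5,471.29.

5,471.29 req/s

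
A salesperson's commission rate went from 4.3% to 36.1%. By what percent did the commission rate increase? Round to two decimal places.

The change is 36.1 − 4.3 = 31.8 percentage points.
Relative to the original 4.3%, that is 31.8 ÷ 4.3 ≈ 739.53%.
So the commission rate rose by 739.53%.

739.53%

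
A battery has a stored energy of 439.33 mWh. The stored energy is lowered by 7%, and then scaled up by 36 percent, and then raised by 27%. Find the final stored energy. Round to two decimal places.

Each change multiplies by a factor: 0.93 × 1.36 × 1.27 = 1.606296.
439.33 × 1.606296 = 705.69402168 ≈ 705.69.

705.69 mWh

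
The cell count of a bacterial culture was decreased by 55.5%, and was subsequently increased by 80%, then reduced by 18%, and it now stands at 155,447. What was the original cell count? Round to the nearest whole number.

The overall multiplier applied was 0.445 × 1.8 × 0.82 = 0.65682.
So the original cell count was 155,447 ÷ 0.65682 ≈ 236,666.

236,666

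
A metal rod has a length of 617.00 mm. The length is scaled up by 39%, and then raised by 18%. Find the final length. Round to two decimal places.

1012.00 mm

Each change multiplies by a factor: 1.39 × 1.18 = 1.6402.
617.00 × 1.6402 = 1012.0034 ≈ 1012.00.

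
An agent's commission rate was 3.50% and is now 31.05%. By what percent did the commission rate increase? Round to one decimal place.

787.1%

The change is 31.05 − 3.50 = 27.55 percentage points.
Relative to the original 3.50%, that is 27.55 ÷ 3.50 ≈ 787.1%.
So the commission rate rose by 787.1%.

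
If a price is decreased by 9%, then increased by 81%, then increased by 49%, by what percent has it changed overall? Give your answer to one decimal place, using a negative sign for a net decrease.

A 9% decrease multiplies by 0.91.
Then an 81% increase: 0.91 × 1.81 = 1.6471.
Then a 49% increase: 1.6471 × 1.49 = 2.454179.
Overall factor 2.454179, i.e. 145.4%.

145.4%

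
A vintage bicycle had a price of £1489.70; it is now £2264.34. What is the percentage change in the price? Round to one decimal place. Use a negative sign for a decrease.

52.0%

Change: £2264.34 − £1489.70 = £774.64.
Relative to the original: £774.64 ÷ £1489.70 ≈ 52.0%.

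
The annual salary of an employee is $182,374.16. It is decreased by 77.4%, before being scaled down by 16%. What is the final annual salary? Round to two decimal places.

$34,621.91

Apply the 77.4% decrease: $182,374.16 × 0.226 = $41216.56016.
After the 16% decrease: $41216.56016 × 0.84 = $34621.9105344 ≈ $34,621.91.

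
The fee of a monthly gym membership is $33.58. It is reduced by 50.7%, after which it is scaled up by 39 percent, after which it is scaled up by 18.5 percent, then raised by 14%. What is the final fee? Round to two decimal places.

$31.09

Each change multiplies by a factor: 0.493 × 1.39 × 1.185 × 1.14 = 0.925731243.
$33.58 × 0.925731243 = $31.08605513994 ≈ $31.09.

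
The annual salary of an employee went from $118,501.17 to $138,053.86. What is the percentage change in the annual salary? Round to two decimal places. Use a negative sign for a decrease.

16.50%

Change: $138,053.86 − $118,501.17 = $19,552.69.
Relative to the original: $19,552.69 ÷ $118,501.17 ≈ 16.50%.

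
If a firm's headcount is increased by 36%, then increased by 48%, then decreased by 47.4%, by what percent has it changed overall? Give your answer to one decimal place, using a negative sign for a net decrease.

5.9%

A 36% increase multiplies by 1.36.
Then a 48% increase: 1.36 × 1.48 = 2.0128.
Then a 47.4% decrease: 2.0128 × 0.526 = 1.0587328.
Overall factor 1.0587328, i.e. 5.9%.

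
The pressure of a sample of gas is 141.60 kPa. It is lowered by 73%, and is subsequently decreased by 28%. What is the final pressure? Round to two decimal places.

27.53 kPa

Each change multiplies by a factor: 0.27 × 0.72 = 0.1944.
141.60 × 0.1944 = 27.52704 ≈ 27.53.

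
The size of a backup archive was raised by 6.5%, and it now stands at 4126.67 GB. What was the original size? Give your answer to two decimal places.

The overall multiplier applied was 1.065.
So the original size was 4126.67 ÷ 1.065 ≈ 3874.81 GB.

3874.81 GB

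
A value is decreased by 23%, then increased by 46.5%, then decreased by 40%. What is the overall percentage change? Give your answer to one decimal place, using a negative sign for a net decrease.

-32.3%

A 23% decrease multiplies by 0.77.
Then a 46.5% increase: 0.77 × 1.465 = 1.12805.
Then a 40% decrease: 1.12805 × 0.6 = 0.67683.
Overall factor 0.67683, i.e. -32.3%.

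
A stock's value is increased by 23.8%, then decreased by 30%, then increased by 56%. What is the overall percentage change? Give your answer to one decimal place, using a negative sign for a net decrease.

35.2%

The combined multiplier is 1.238 × 0.7 × 1.56 = 1.351896.
That corresponds to an increase of 35.2%.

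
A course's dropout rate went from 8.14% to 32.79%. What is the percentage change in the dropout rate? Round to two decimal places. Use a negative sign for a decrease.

302.83%

The change is 32.79 − 8.14 = 24.65 percentage points.
Relative to the original 8.14%, that is 24.65 ÷ 8.14 ≈ 302.83%.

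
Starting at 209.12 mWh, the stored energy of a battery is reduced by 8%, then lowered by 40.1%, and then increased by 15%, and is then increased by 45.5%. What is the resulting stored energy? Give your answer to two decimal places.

192.83 mWh

Each change multiplies by a factor: 0.92 × 0.599 × 1.15 × 1.455 = 0.92209461.
209.12 × 0.92209461 = 192.8284248432 ≈ 192.83.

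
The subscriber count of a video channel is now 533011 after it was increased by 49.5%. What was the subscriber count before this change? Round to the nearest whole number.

356529

The overall multiplier applied was 1.495.
So the original subscriber count was 533011 ÷ 1.495 ≈ 356529.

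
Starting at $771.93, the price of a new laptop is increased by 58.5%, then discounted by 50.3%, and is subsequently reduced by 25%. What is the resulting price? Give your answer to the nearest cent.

$456.06

Each change multiplies by a factor: 1.585 × 0.497 × 0.75 = 0.59080875.
$771.93 × 0.59080875 = $456.0629983875 ≈ $456.06.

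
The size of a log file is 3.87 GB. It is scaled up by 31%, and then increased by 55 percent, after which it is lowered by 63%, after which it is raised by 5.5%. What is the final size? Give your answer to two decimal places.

Each change multiplies by a factor: 1.31 × 1.55 × 0.37 × 1.055 = 0.792605675.
3.87 × 0.792605675 = 3.06738396225 ≈ 3.07.

3.07 GB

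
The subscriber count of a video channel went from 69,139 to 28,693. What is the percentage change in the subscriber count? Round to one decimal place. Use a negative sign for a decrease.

Change: 28,693 − 69,139 = -40,446.
Relative to the original: -40,446 ÷ 69,139 ≈ -58.5%.

-58.5%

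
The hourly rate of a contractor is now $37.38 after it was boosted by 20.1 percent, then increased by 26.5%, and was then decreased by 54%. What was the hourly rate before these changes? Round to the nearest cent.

$53.49

Undoing the 54% decrease: $37.38 ÷ 0.46 ≈ $81.26087.
Undoing the 26.5% increase: $81.26087 ÷ 1.265 ≈ $64.237842.
Undoing the 20.1% increase: $64.237842 ÷ 1.201 ≈ $53.49.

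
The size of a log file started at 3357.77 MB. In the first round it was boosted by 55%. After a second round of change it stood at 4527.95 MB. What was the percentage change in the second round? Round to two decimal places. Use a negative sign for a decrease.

After the first round: 3357.77 × 1.55 = 5204.5435.
Second-round multiplier: 4527.95 ÷ 5204.5435 ≈ 0.869999.
That is a change of -13.00%.

-13.00%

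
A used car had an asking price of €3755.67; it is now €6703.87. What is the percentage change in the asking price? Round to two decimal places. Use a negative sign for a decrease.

Change: €6703.87 − €3755.67 = €2948.20.
Relative to the original: €2948.20 ÷ €3755.67 ≈ 78.50%.

78.50%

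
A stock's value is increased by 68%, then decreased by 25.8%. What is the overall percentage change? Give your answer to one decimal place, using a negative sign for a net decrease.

The combined multiplier is 1.68 × 0.742 = 1.24656.
That corresponds to an increase of 24.7%.

24.7%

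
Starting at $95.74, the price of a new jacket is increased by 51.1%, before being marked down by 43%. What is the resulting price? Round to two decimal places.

$82.46

After the 51.1% increase: $95.74 × 1.511 = $144.66314.
After the 43% decrease: $144.66314 × 0.57 = $82.4579898 ≈ $82.46.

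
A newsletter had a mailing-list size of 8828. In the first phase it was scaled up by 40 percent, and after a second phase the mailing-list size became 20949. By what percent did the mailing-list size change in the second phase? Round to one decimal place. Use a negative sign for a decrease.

After the first phase: 8828 × 1.4 = 12359.2.
Second-phase multiplier: 20949 ÷ 12359.2 ≈ 1.69501.
That is a change of 69.5%.

69.5%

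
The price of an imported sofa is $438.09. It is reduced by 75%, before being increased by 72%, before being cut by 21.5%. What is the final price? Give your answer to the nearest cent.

Each change multiplies by a factor: 0.25 × 1.72 × 0.785 = 0.33755.
$438.09 × 0.33755 = $147.8772795 ≈ $147.88.

$147.88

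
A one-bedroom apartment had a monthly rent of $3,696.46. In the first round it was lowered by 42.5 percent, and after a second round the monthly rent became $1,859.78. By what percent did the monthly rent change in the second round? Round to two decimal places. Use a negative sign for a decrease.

-12.50%

After the first round: $3,696.46 × 0.575 = $2125.4645.
Second-round multiplier: $1,859.78 ÷ $2125.4645 ≈ 0.874999.
That is a change of -12.50%.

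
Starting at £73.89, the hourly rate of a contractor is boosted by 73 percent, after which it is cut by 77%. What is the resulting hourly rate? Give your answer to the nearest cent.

£29.40

73% increase: £73.89 × 1.73 = £127.8297.
77% decrease: £127.8297 × 0.23 = £29.400831 ≈ £29.40.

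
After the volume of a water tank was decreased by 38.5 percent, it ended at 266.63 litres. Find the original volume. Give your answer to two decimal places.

The overall multiplier applied was 0.615.
So the original volume was 266.63 ÷ 0.615 ≈ 433.54 litres.

433.54 litres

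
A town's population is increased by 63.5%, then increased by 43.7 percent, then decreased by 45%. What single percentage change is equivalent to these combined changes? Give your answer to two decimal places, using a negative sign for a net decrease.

29.22%

A 63.5% increase multiplies by 1.635.
Then a 43.7% increase: 1.635 × 1.437 = 2.349495.
Then a 45% decrease: 2.349495 × 0.55 = 1.29222225.
Overall factor 1.29222225, i.e. 29.22%.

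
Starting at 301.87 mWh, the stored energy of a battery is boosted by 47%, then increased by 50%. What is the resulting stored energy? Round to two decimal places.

665.62 mWh

47% increase: 301.87 × 1.47 = 443.7489.
50% increase: 443.7489 × 1.5 = 665.62335 ≈ 665.62.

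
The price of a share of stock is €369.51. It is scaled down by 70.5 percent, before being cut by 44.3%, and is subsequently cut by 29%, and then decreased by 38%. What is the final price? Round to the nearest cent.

Each change multiplies by a factor: 0.295 × 0.557 × 0.71 × 0.62 = 0.072331463.
€369.51 × 0.072331463 = €26.72719889313 ≈ €26.73.

€26.73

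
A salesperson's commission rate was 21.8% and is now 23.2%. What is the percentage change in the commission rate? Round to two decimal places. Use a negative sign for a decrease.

6.42%

The change is 23.2 − 21.8 = 1.4 percentage points.
Relative to the original 21.8%, that is 1.4 ÷ 21.8 ≈ 6.42%.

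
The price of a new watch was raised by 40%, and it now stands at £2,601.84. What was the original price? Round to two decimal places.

£1,858.46

The overall multiplier applied was 1.4.
So the original price was £2,601.84 ÷ 1.4 ≈ £1,858.46.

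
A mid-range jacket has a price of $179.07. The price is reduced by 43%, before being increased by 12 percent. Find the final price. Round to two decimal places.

$114.32

Each change multiplies by a factor: 0.57 × 1.12 = 0.6384.
$179.07 × 0.6384 = $114.318288 ≈ $114.32.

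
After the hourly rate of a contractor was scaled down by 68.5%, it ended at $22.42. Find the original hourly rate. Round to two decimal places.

The overall multiplier applied was 0.315.
So the original hourly rate was $22.42 ÷ 0.315 ≈ $71.17.

$71.17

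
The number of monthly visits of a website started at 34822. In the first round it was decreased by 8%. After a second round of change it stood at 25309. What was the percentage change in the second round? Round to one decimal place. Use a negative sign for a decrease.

-21.0%

After the first round: 34822 × 0.92 = 32036.24.
Second-round multiplier: 25309 ÷ 32036.24 ≈ 0.79001.
That is a change of -21.0%.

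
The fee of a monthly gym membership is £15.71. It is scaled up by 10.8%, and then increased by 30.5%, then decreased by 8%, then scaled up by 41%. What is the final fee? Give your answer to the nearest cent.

£29.47

Each change multiplies by a factor: 1.108 × 1.305 × 0.92 × 1.41 = 1.875673368.
£15.71 × 1.875673368 = £29.46682861128 ≈ £29.47.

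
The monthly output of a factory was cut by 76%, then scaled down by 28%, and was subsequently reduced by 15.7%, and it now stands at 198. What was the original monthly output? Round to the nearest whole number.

Undoing the 15.7% decrease: 198 ÷ 0.843 ≈ 234.875445.
Undoing the 28% decrease: 234.875445 ÷ 0.72 ≈ 326.215896.
Undoing the 76% decrease: 326.215896 ÷ 0.24 ≈ 1359.

1359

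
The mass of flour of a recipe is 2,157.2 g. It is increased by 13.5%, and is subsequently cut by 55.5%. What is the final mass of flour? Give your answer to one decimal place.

1,089.5 g

Each change multiplies by a factor: 1.135 × 0.445 = 0.505075.
2,157.2 × 0.505075 = 1089.54779 ≈ 1,089.5.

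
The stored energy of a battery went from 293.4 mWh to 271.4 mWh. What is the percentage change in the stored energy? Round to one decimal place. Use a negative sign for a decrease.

Change: 271.4 − 293.4 = -22.0.
Relative to the original: -22.0 ÷ 293.4 ≈ -7.5%.

-7.5%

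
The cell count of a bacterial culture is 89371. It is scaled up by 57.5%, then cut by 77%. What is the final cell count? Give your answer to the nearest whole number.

32375

After the 57.5% increase: 89371 × 1.575 = 140759.325.
77% decrease: 140759.325 × 0.23 = 32374.64475 ≈ 32375.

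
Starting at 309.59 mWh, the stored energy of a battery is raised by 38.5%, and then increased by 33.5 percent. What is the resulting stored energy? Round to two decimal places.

572.42 mWh

Each change multiplies by a factor: 1.385 × 1.335 = 1.848975.
309.59 × 1.848975 = 572.42417025 ≈ 572.42.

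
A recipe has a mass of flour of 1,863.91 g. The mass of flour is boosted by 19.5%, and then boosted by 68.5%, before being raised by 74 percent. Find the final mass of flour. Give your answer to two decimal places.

6,530.43 g

Each change multiplies by a factor: 1.195 × 1.685 × 1.74 = 3.5036205.
1,863.91 × 3.5036205 = 6530.433286155 ≈ 6,530.43.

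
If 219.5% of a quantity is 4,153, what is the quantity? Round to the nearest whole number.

1,892

4,153 ÷ 2.195 ≈ 1,892.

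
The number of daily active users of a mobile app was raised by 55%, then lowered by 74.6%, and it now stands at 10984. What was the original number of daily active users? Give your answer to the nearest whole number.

Undoing the 74.6% decrease: 10984 ÷ 0.254 ≈ 43244.094488.
Undoing the 55% increase: 43244.094488 ÷ 1.55 ≈ 27899.

27899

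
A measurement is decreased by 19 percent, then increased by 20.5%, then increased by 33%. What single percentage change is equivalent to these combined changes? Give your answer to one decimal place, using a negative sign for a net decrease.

29.8%

A 19% decrease multiplies by 0.81.
Then a 20.5% increase: 0.81 × 1.205 = 0.97605.
Then a 33% increase: 0.97605 × 1.33 = 1.2981465.
Overall factor 1.2981465, i.e. 29.8%.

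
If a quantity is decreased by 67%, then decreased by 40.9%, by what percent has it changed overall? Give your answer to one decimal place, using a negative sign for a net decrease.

-80.5%

A 67% decrease multiplies by 0.33.
Then a 40.9% decrease: 0.33 × 0.591 = 0.19503.
Overall factor 0.19503, i.e. -80.5%.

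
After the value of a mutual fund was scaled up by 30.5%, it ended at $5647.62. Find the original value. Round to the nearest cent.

$4327.68

The overall multiplier applied was 1.305.
So the original value was $5647.62 ÷ 1.305 ≈ $4327.68.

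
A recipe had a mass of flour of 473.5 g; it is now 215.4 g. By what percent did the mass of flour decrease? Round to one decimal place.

54.5%

Change: 215.4 − 473.5 = -258.1.
Relative to the original: -258.1 ÷ 473.5 ≈ -54.5%.
So the mass of flour decreased by 54.5%.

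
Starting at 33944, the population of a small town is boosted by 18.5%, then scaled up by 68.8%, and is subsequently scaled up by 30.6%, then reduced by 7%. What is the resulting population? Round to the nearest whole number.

82467

Each change multiplies by a factor: 1.185 × 1.688 × 1.306 × 0.93 = 2.4295000824.
33944 × 2.4295000824 = 82466.9507969856 ≈ 82467.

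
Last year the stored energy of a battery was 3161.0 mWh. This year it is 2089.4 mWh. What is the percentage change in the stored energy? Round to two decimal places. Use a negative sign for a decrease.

Change: 2089.4 − 3161.0 = -1071.6.
Relative to the original: -1071.6 ÷ 3161.0 ≈ -33.90%.

-33.90%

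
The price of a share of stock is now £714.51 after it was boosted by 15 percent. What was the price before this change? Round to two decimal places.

The overall multiplier applied was 1.15.
So the original price was £714.51 ÷ 1.15 ≈ £621.31.

£621.31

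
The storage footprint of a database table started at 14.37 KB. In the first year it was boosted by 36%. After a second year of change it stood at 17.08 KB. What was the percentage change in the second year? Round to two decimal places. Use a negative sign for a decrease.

-12.60%

After the first year: 14.37 × 1.36 = 19.5432.
Second-year multiplier: 17.08 ÷ 19.5432 ≈ 0.873961.
That is a change of -12.60%.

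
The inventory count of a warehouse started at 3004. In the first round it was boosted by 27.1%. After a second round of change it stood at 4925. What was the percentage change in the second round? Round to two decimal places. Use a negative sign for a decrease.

After the first round: 3004 × 1.271 = 3818.084.
Second-round multiplier: 4925 ÷ 3818.084 ≈ 1.289914.
That is a change of 28.99%.

28.99%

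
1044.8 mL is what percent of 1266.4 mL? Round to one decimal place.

1044.8 mL ÷ 1266.4 mL ≈ 82.5%.

82.5%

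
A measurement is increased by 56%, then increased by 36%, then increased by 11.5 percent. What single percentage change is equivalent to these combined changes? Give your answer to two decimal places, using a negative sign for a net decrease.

The combined multiplier is 1.56 × 1.36 × 1.115 = 2.365584.
That corresponds to an increase of 136.56%.

136.56%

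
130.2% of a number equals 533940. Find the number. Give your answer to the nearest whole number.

410092

533940 ÷ 1.302 ≈ 410092.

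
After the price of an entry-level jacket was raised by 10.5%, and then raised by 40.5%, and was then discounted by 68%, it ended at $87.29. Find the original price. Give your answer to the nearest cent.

The overall multiplier applied was 1.105 × 1.405 × 0.32 = 0.496808.
So the original price was $87.29 ÷ 0.496808 ≈ $175.70.

$175.70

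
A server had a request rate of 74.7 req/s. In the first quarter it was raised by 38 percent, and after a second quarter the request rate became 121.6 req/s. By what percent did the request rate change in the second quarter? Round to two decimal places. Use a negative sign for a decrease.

After the first quarter: 74.7 × 1.38 = 103.086.
Second-quarter multiplier: 121.6 ÷ 103.086 ≈ 1.179598.
That is a change of 17.96%.

17.96%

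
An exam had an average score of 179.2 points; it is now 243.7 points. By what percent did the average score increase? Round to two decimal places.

Change: 243.7 − 179.2 = 64.5.
Relative to the original: 64.5 ÷ 179.2 ≈ 35.99%.
So the average score increased by 35.99%.

35.99%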